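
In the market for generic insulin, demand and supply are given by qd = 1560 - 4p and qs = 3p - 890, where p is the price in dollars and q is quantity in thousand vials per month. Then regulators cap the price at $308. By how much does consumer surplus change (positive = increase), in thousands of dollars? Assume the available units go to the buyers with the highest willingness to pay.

In a free market, 1560 - 4p = 3p - 890 gives the equilibrium p* = 350, q* = 160.
Because the ceiling (308) lies below the market-clearing price, it is binding.
At p = 308: qd = 1560 - 4·308 = 328 and qs = 3·308 - 890 = 34.
Consumer surplus without the control is ½ · (390 - 350) · 160 = 3200.
With the ceiling, 34 units are sold at 308 (assume they go to the highest-value buyers). The demand price at q = 34 is 381.5, so CS = ½ · [(390 - 308) + (381.5 - 308)] · 34 = 2643.5.
Change in consumer surplus = 2643.5 - 3200 = -556.5.

-556.5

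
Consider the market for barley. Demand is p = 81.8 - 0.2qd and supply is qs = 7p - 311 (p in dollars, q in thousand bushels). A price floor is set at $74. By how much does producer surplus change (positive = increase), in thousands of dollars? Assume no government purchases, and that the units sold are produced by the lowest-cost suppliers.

Rearranging demand gives qd = 409 - 5p. Without the control the market clears where 409 - 5p = 7p - 311, i.e. p* = 60 and q* = 109.
The floor of 74 is above the equilibrium price 60, so it binds.
At p = 74: qd = 409 - 5·74 = 39 and qs = 7·74 - 311 = 207.
Producer surplus without the control is ½ · (60 - 311/7) · 109 = 11881/14.
With the floor, 39 units are sold at 74. The supply price at q = 39 is 50, so PS = ½ · [(74 - 311/7) + (74 - 50)] · 39 = 14625/14.
Change in producer surplus = 14625/14 - 11881/14 = 196.

196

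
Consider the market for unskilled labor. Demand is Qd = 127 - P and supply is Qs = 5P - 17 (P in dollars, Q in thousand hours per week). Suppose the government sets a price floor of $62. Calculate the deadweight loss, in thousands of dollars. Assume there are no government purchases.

866.4

In a free market, 127 - P = 5P - 17 gives the equilibrium P* = 24, Q* = 103.
Because the floor (62) lies above the market-clearing price, it is binding.
At P = 62: Qd = 127 - 62 = 65 and Qs = 5·62 - 17 = 293.
Quantity traded falls to 65. At Q = 65 the demand price is 127 - 65 = 62 and the supply price is (17 + 65)/5 = 16.4.
Deadweight loss = ½ · (62 - 16.4) · (103 - 65) = ½ · 45.6 · 38 = 866.4.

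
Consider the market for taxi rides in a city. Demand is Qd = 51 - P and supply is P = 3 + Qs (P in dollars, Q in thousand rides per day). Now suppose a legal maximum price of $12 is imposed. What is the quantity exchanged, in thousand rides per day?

Rearranging supply gives Qs = P - 3. In a free market, 51 - P = P - 3 gives the equilibrium P* = 27, Q* = 24.
Because the ceiling (12) lies below the market-clearing price, it is binding.
At P = 12: Qd = 51 - 12 = 39 and Qs = 12 - 3 = 9.
The quantity actually transacted is the short side, supply: 9.

9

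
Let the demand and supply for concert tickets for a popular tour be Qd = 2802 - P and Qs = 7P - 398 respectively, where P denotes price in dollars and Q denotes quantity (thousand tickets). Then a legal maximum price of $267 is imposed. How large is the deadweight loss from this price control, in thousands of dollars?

Setting quantity demanded equal to quantity supplied, 2802 - P = 7P - 398, gives P* = 400 and Q* = 2402.
The ceiling of 267 is below the equilibrium price 400, so it binds.
At P = 267: Qd = 2802 - 267 = 2535 and Qs = 7·267 - 398 = 1471.
Quantity traded falls to 1471. At Q = 1471 the demand price is 2802 - 1471 = 1331 and the supply price is (398 + 1471)/7 = 267.
Deadweight loss = ½ · (1331 - 267) · (2402 - 1471) = ½ · 1064 · 931 = 495292.

495292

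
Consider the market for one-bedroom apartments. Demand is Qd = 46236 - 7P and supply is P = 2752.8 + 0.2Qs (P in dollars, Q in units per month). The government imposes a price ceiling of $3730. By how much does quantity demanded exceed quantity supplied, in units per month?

Rearranging supply gives Qs = 5P - 13764. In a free market, 46236 - 7P = 5P - 13764 gives the equilibrium P* = 5000, Q* = 11236.
Since 3730 < 5000, the ceiling is binding.
At P = 3730: Qd = 46236 - 7·3730 = 20126 and Qs = 5·3730 - 13764 = 4886.
Shortage = Qd - Qs = 20126 - 4886 = 15240.

15240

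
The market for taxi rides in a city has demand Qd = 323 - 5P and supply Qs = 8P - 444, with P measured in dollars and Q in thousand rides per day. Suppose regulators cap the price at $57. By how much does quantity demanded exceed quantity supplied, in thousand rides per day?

Equilibrium: 323 - 5P = 8P - 444, so 767 = 13P and P* = 59, Q* = 28.
The ceiling of 57 is below the equilibrium price 59, so it binds.
At P = 57: Qd = 323 - 5·57 = 38 and Qs = 8·57 - 444 = 12.
Shortage = Qd - Qs = 38 - 12 = 26.

26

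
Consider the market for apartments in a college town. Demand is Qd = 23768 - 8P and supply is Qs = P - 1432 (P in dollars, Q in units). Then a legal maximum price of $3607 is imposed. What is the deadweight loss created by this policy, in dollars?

0

In a free market, 23768 - 8P = P - 1432 gives the equilibrium P* = 2800, Q* = 1368.
The ceiling of 3607 is above the equilibrium price 2800, so it is not binding; the market clears at P* = 2800, Q* = 1368.
Since the control does not bind, no trades are prevented and deadweight loss is zero.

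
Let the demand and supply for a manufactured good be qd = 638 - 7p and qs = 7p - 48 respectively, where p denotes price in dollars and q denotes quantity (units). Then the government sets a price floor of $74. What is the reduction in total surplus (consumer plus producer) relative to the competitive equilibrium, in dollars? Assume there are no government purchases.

Equilibrium: 638 - 7p = 7p - 48, so 686 = 14p and p* = 49, q* = 295.
Because the floor (74) lies above the market-clearing price, it is binding.
At p = 74: qd = 638 - 7·74 = 120 and qs = 7·74 - 48 = 470.
Quantity traded falls to 120. At q = 120 the demand price is (638 - 120)/7 = 74 and the supply price is (48 + 120)/7 = 24.
Deadweight loss = ½ · (74 - 24) · (295 - 120) = ½ · 50 · 175 = 4375.

4375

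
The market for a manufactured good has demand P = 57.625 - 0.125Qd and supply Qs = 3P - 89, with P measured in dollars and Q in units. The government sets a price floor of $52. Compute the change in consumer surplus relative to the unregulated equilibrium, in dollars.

Rearranging demand gives Qd = 461 - 8P. Without the control the market clears where 461 - 8P = 3P - 89, i.e. P* = 50 and Q* = 61.
Since 52 > 50, the floor is binding.
At P = 52: Qd = 461 - 8·52 = 45 and Qs = 3·52 - 89 = 67.
Consumer surplus without the control is ½ · (57.625 - 50) · 61 = 232.5625.
With the floor, consumers buy 45 units at 52, so CS = ½ · (57.625 - 52) · 45 = 126.5625.
Change in consumer surplus = 126.5625 - 232.5625 = -106.

-106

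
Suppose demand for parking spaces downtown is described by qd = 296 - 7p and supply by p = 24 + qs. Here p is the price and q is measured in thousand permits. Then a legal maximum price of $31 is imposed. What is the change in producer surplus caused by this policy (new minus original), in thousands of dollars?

Rearranging supply gives qs = p - 24. Setting quantity demanded equal to quantity supplied, 296 - 7p = p - 24, gives p* = 40 and q* = 16.
The ceiling of 31 is below the equilibrium price 40, so it binds.
At p = 31: qd = 296 - 7·31 = 79 and qs = 31 - 24 = 7.
Producer surplus without the control is ½ · (40 - 24) · 16 = 128.
With the ceiling, producers sell 7 units at 31, so PS = ½ · (31 - 24) · 7 = 24.5.
Change in producer surplus = 24.5 - 128 = -103.5.

-103.5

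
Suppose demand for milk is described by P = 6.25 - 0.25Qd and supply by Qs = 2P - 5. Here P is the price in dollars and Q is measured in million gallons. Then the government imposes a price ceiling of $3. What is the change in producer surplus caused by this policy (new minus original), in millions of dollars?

Rearranging demand gives Qd = 25 - 4P. In a free market, 25 - 4P = 2P - 5 gives the equilibrium P* = 5, Q* = 5.
Because the ceiling (3) lies below the market-clearing price, it is binding.
At P = 3: Qd = 25 - 4·3 = 13 and Qs = 2·3 - 5 = 1.
Producer surplus without the control is ½ · (5 - 2.5) · 5 = 6.25.
With the ceiling, producers sell 1 units at 3, so PS = ½ · (3 - 2.5) · 1 = 0.25.
Change in producer surplus = 0.25 - 6.25 = -6.

-6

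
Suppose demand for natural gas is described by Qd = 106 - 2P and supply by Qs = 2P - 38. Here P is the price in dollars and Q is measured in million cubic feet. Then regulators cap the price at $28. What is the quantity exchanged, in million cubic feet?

Setting quantity demanded equal to quantity supplied, 106 - 2P = 2P - 38, gives P* = 36 and Q* = 34.
Because the ceiling (28) lies below the market-clearing price, it is binding.
At P = 28: Qd = 106 - 2·28 = 50 and Qs = 2·28 - 38 = 18.
The quantity actually transacted is the short side, supply: 18.

18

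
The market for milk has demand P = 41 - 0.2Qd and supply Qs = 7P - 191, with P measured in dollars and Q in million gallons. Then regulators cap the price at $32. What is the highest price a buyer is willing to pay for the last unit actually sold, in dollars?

Rearranging demand gives Qd = 205 - 5P. Equilibrium: 205 - 5P = 7P - 191, so 396 = 12P and P* = 33, Q* = 40.
Since 32 < 33, the ceiling is binding.
At P = 32: Qd = 205 - 5·32 = 45 and Qs = 7·32 - 191 = 33.
Only 33 units reach the market. On the demand curve, the marginal buyer's willingness to pay at Q = 33 is (205 - 33)/5 = 34.4.

34.4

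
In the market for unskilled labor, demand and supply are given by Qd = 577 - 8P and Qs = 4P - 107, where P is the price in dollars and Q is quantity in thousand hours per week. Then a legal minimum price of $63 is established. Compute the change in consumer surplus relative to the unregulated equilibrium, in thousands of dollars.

Equilibrium: 577 - 8P = 4P - 107, so 684 = 12P and P* = 57, Q* = 121.
Because the floor (63) lies above the market-clearing price, it is binding.
At P = 63: Qd = 577 - 8·63 = 73 and Qs = 4·63 - 107 = 145.
Consumer surplus without the control is ½ · (72.125 - 57) · 121 = 915.0625.
With the floor, consumers buy 73 units at 63, so CS = ½ · (72.125 - 63) · 73 = 333.0625.
Change in consumer surplus = 333.0625 - 915.0625 = -582.

-582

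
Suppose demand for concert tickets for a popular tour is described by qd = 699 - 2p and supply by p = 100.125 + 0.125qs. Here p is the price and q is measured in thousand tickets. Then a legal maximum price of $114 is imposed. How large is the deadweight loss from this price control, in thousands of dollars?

Rearranging supply gives qs = 8p - 801. Equilibrium: 699 - 2p = 8p - 801, so 1500 = 10p and p* = 150, q* = 399.
Because the ceiling (114) lies below the market-clearing price, it is binding.
At p = 114: qd = 699 - 2·114 = 471 and qs = 8·114 - 801 = 111.
Quantity traded falls to 111. At q = 111 the demand price is (699 - 111)/2 = 294 and the supply price is (801 + 111)/8 = 114.
Deadweight loss = ½ · (294 - 114) · (399 - 111) = ½ · 180 · 288 = 25920.

25920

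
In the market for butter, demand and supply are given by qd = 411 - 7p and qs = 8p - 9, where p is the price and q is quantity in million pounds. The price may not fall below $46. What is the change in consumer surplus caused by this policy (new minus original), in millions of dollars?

-2736

Setting quantity demanded equal to quantity supplied, 411 - 7p = 8p - 9, gives p* = 28 and q* = 215.
The floor of 46 is above the equilibrium price 28, so it binds.
At p = 46: qd = 411 - 7·46 = 89 and qs = 8·46 - 9 = 359.
Consumer surplus without the control is ½ · (411/7 - 28) · 215 = 46225/14.
With the floor, consumers buy 89 units at 46, so CS = ½ · (411/7 - 46) · 89 = 7921/14.
Change in consumer surplus = 7921/14 - 46225/14 = -2736.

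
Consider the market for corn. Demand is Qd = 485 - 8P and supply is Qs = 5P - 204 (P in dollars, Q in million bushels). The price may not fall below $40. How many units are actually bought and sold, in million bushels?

61

In a free market, 485 - 8P = 5P - 204 gives the equilibrium P* = 53, Q* = 61.
The floor of 40 is below the equilibrium price 53, so it is not binding; the market clears at P* = 53, Q* = 61.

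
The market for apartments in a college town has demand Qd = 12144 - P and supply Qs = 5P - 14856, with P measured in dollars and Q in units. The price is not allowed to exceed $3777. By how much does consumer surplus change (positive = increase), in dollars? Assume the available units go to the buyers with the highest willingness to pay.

-3621145.5

Equilibrium: 12144 - P = 5P - 14856, so 27000 = 6P and P* = 4500, Q* = 7644.
Since 3777 < 4500, the ceiling is binding.
At P = 3777: Qd = 12144 - 3777 = 8367 and Qs = 5·3777 - 14856 = 4029.
Consumer surplus without the control is ½ · (12144 - 4500) · 7644 = 29215368.
With the ceiling, 4029 units are sold at 3777 (assume they go to the highest-value buyers). The demand price at Q = 4029 is 8115, so CS = ½ · [(12144 - 3777) + (8115 - 3777)] · 4029 = 25594222.5.
Change in consumer surplus = 25594222.5 - 29215368 = -3621145.5.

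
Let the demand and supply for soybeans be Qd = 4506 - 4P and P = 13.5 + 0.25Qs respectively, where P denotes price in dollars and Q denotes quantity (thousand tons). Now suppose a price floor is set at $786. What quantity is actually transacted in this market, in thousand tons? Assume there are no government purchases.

1362

Rearranging supply gives Qs = 4P - 54. Equilibrium: 4506 - 4P = 4P - 54, so 4560 = 8P and P* = 570, Q* = 2226.
Because the floor (786) lies above the market-clearing price, it is binding.
At P = 786: Qd = 4506 - 4·786 = 1362 and Qs = 4·786 - 54 = 3090.
The quantity actually transacted is the short side, demand: 1362.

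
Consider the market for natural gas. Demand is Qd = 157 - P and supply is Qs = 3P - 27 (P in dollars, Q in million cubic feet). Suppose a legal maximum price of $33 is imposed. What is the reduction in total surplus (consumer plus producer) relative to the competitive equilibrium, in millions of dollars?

1014

Without the control the market clears where 157 - P = 3P - 27, i.e. P* = 46 and Q* = 111.
Because the ceiling (33) lies below the market-clearing price, it is binding.
At P = 33: Qd = 157 - 33 = 124 and Qs = 3·33 - 27 = 72.
Quantity traded falls to 72. At Q = 72 the demand price is 157 - 72 = 85 and the supply price is (27 + 72)/3 = 33.
Deadweight loss = ½ · (85 - 33) · (111 - 72) = ½ · 52 · 39 = 1014.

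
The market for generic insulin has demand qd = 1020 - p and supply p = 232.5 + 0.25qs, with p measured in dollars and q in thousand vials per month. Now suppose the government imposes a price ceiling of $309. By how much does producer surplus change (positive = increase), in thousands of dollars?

Rearranging supply gives qs = 4p - 930. In a free market, 1020 - p = 4p - 930 gives the equilibrium p* = 390, q* = 630.
Since 309 < 390, the ceiling is binding.
At p = 309: qd = 1020 - 309 = 711 and qs = 4·309 - 930 = 306.
Producer surplus without the control is ½ · (390 - 232.5) · 630 = 49612.5.
With the ceiling, producers sell 306 units at 309, so PS = ½ · (309 - 232.5) · 306 = 11704.5.
Change in producer surplus = 11704.5 - 49612.5 = -37908.

-37908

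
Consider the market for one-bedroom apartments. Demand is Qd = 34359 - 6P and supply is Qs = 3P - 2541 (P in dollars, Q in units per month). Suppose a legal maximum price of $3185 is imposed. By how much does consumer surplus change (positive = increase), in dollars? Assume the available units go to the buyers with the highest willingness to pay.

5789891.25

Equilibrium: 34359 - 6P = 3P - 2541, so 36900 = 9P and P* = 4100, Q* = 9759.
Because the ceiling (3185) lies below the market-clearing price, it is binding.
At P = 3185: Qd = 34359 - 6·3185 = 15249 and Qs = 3·3185 - 2541 = 7014.
Consumer surplus without the control is ½ · (5726.5 - 4100) · 9759 = 7936506.75.
With the ceiling, 7014 units are sold at 3185 (assume they go to the highest-value buyers). The demand price at Q = 7014 is 4557.5, so CS = ½ · [(5726.5 - 3185) + (4557.5 - 3185)] · 7014 = 13726398.
Change in consumer surplus = 13726398 - 7936506.75 = 5789891.25.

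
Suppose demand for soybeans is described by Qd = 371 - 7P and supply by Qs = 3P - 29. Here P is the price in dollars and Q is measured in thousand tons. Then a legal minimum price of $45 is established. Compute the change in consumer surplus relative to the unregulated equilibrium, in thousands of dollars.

Setting quantity demanded equal to quantity supplied, 371 - 7P = 3P - 29, gives P* = 40 and Q* = 91.
The floor of 45 is above the equilibrium price 40, so it binds.
At P = 45: Qd = 371 - 7·45 = 56 and Qs = 3·45 - 29 = 106.
Consumer surplus without the control is ½ · (53 - 40) · 91 = 591.5.
With the floor, consumers buy 56 units at 45, so CS = ½ · (53 - 45) · 56 = 224.
Change in consumer surplus = 224 - 591.5 = -367.5.

-367.5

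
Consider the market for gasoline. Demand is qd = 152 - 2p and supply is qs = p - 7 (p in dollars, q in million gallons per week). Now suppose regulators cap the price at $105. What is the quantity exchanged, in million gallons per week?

In a free market, 152 - 2p = p - 7 gives the equilibrium p* = 53, q* = 46.
The ceiling of 105 is above the equilibrium price 53, so it is not binding; the market clears at p* = 53, q* = 46.

46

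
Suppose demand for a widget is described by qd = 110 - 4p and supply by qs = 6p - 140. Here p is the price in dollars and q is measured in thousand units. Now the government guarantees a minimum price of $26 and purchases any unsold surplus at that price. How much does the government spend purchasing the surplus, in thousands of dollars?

Equilibrium: 110 - 4p = 6p - 140, so 250 = 10p and p* = 25, q* = 10.
Since 26 > 25, the floor is binding.
At p = 26: qd = 110 - 4·26 = 6 and qs = 6·26 - 140 = 16.
Surplus = qs - qd = 10.
Government expenditure = surplus × support price = 10 × 26 = 260.

260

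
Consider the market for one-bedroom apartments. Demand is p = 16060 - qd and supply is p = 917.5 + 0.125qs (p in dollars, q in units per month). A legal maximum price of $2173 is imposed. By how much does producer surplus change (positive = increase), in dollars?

Rearranging demand gives qd = 16060 - p; rearranging supply gives qs = 8p - 7340. In a free market, 16060 - p = 8p - 7340 gives the equilibrium p* = 2600, q* = 13460.
The ceiling of 2173 is below the equilibrium price 2600, so it binds.
At p = 2173: qd = 16060 - 2173 = 13887 and qs = 8·2173 - 7340 = 10044.
Producer surplus without the control is ½ · (2600 - 917.5) · 13460 = 11323225.
With the ceiling, producers sell 10044 units at 2173, so PS = ½ · (2173 - 917.5) · 10044 = 6305121.
Change in producer surplus = 6305121 - 11323225 = -5018104.

-5018104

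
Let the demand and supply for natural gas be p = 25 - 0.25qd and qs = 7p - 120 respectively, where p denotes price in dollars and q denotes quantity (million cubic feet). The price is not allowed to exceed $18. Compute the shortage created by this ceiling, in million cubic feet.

22

Rearranging demand gives qd = 100 - 4p. In a free market, 100 - 4p = 7p - 120 gives the equilibrium p* = 20, q* = 20.
Since 18 < 20, the ceiling is binding.
At p = 18: qd = 100 - 4·18 = 28 and qs = 7·18 - 120 = 6.
Shortage = qd - qs = 28 - 6 = 22.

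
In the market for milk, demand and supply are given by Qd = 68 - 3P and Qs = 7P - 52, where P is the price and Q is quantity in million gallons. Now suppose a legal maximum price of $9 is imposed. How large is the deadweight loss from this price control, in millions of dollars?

Equilibrium: 68 - 3P = 7P - 52, so 120 = 10P and P* = 12, Q* = 32.
Because the ceiling (9) lies below the market-clearing price, it is binding.
At P = 9: Qd = 68 - 3·9 = 41 and Qs = 7·9 - 52 = 11.
Quantity traded falls to 11. At Q = 11 the demand price is (68 - 11)/3 = 19 and the supply price is (52 + 11)/7 = 9.
Deadweight loss = ½ · (19 - 9) · (32 - 11) = ½ · 10 · 21 = 105.

105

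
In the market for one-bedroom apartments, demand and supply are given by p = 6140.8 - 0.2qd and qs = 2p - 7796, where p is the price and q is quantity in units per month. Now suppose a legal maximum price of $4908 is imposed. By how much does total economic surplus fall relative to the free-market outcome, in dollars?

Rearranging demand gives qd = 30704 - 5p. Setting quantity demanded equal to quantity supplied, 30704 - 5p = 2p - 7796, gives p* = 5500 and q* = 3204.
Because the ceiling (4908) lies below the market-clearing price, it is binding.
At p = 4908: qd = 30704 - 5·4908 = 6164 and qs = 2·4908 - 7796 = 2020.
Quantity traded falls to 2020. At q = 2020 the demand price is (30704 - 2020)/5 = 5736.8 and the supply price is (7796 + 2020)/2 = 4908.
Deadweight loss = ½ · (5736.8 - 4908) · (3204 - 2020) = ½ · 828.8 · 1184 = 490649.6.

490649.6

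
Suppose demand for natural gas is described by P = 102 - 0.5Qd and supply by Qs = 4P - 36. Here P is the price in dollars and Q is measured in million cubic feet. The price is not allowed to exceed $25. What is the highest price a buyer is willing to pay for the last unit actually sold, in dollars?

70

Rearranging demand gives Qd = 204 - 2P. Without the control the market clears where 204 - 2P = 4P - 36, i.e. P* = 40 and Q* = 124.
Because the ceiling (25) lies below the market-clearing price, it is binding.
At P = 25: Qd = 204 - 2·25 = 154 and Qs = 4·25 - 36 = 64.
Only 64 units reach the market. On the demand curve, the marginal buyer's willingness to pay at Q = 64 is (204 - 64)/2 = 70.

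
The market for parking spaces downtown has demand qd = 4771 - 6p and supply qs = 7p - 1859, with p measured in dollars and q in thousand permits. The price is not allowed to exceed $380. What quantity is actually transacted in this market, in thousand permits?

801

Without the control the market clears where 4771 - 6p = 7p - 1859, i.e. p* = 510 and q* = 1711.
Since 380 < 510, the ceiling is binding.
At p = 380: qd = 4771 - 6·380 = 2491 and qs = 7·380 - 1859 = 801.
The quantity actually transacted is the short side, supply: 801.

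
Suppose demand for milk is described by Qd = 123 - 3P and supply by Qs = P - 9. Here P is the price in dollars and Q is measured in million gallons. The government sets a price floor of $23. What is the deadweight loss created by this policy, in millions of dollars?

0

In a free market, 123 - 3P = P - 9 gives the equilibrium P* = 33, Q* = 24.
The floor of 23 is below the equilibrium price 33, so it is not binding; the market clears at P* = 33, Q* = 24.
Since the control does not bind, no trades are prevented and deadweight loss is zero.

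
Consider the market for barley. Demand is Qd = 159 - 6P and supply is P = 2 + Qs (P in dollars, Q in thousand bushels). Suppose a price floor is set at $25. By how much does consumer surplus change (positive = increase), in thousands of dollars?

Rearranging supply gives Qs = P - 2. Equilibrium: 159 - 6P = P - 2, so 161 = 7P and P* = 23, Q* = 21.
Since 25 > 23, the floor is binding.
At P = 25: Qd = 159 - 6·25 = 9 and Qs = 25 - 2 = 23.
Consumer surplus without the control is ½ · (26.5 - 23) · 21 = 36.75.
With the floor, consumers buy 9 units at 25, so CS = ½ · (26.5 - 25) · 9 = 6.75.
Change in consumer surplus = 6.75 - 36.75 = -30.

-30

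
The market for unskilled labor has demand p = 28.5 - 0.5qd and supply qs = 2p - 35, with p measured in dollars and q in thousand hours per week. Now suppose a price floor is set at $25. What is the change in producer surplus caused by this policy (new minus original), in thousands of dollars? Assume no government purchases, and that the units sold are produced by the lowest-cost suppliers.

10

Rearranging demand gives qd = 57 - 2p. Setting quantity demanded equal to quantity supplied, 57 - 2p = 2p - 35, gives p* = 23 and q* = 11.
Since 25 > 23, the floor is binding.
At p = 25: qd = 57 - 2·25 = 7 and qs = 2·25 - 35 = 15.
Producer surplus without the control is ½ · (23 - 17.5) · 11 = 30.25.
With the floor, 7 units are sold at 25. The supply price at q = 7 is 21, so PS = ½ · [(25 - 17.5) + (25 - 21)] · 7 = 40.25.
Change in producer surplus = 40.25 - 30.25 = 10.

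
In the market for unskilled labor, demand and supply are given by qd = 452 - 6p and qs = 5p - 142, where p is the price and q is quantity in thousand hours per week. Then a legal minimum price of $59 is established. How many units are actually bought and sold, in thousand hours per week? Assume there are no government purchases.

98

Setting quantity demanded equal to quantity supplied, 452 - 6p = 5p - 142, gives p* = 54 and q* = 128.
Since 59 > 54, the floor is binding.
At p = 59: qd = 452 - 6·59 = 98 and qs = 5·59 - 142 = 153.
The quantity actually transacted is the short side, demand: 98.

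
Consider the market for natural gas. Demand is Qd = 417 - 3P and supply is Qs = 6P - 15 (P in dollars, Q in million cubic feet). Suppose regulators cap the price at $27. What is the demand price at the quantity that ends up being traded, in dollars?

90

Setting quantity demanded equal to quantity supplied, 417 - 3P = 6P - 15, gives P* = 48 and Q* = 273.
Since 27 < 48, the ceiling is binding.
At P = 27: Qd = 417 - 3·27 = 336 and Qs = 6·27 - 15 = 147.
Only 147 units reach the market. On the demand curve, the marginal buyer's willingness to pay at Q = 147 is (417 - 147)/3 = 90.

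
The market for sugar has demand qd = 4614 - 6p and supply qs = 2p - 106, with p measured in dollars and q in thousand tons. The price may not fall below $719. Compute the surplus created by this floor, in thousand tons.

1032

In a free market, 4614 - 6p = 2p - 106 gives the equilibrium p* = 590, q* = 1074.
Since 719 > 590, the floor is binding.
At p = 719: qd = 4614 - 6·719 = 300 and qs = 2·719 - 106 = 1332.
Surplus = qs - qd = 1332 - 300 = 1032.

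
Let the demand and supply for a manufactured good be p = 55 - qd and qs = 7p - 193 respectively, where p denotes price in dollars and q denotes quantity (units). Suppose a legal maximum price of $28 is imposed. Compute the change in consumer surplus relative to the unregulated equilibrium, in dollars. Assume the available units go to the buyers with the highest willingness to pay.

Rearranging demand gives qd = 55 - p. Equilibrium: 55 - p = 7p - 193, so 248 = 8p and p* = 31, q* = 24.
The ceiling of 28 is below the equilibrium price 31, so it binds.
At p = 28: qd = 55 - 28 = 27 and qs = 7·28 - 193 = 3.
Consumer surplus without the control is ½ · (55 - 31) · 24 = 288.
With the ceiling, 3 units are sold at 28 (assume they go to the highest-value buyers). The demand price at q = 3 is 52, so CS = ½ · [(55 - 28) + (52 - 28)] · 3 = 76.5.
Change in consumer surplus = 76.5 - 288 = -211.5.

-211.5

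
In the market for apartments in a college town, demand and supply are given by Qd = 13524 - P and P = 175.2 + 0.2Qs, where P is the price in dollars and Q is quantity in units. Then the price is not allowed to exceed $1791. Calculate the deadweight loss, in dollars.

5563215

Rearranging supply gives Qs = 5P - 876. Setting quantity demanded equal to quantity supplied, 13524 - P = 5P - 876, gives P* = 2400 and Q* = 11124.
Because the ceiling (1791) lies below the market-clearing price, it is binding.
At P = 1791: Qd = 13524 - 1791 = 11733 and Qs = 5·1791 - 876 = 8079.
Quantity traded falls to 8079. At Q = 8079 the demand price is 13524 - 8079 = 5445 and the supply price is (876 + 8079)/5 = 1791.
Deadweight loss = ½ · (5445 - 1791) · (11124 - 8079) = ½ · 3654 · 3045 = 5563215.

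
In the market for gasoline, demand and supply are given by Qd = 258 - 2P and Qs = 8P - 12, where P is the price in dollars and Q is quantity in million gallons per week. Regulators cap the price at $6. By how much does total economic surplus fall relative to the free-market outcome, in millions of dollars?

8820

Setting quantity demanded equal to quantity supplied, 258 - 2P = 8P - 12, gives P* = 27 and Q* = 204.
Since 6 < 27, the ceiling is binding.
At P = 6: Qd = 258 - 2·6 = 246 and Qs = 8·6 - 12 = 36.
Quantity traded falls to 36. At Q = 36 the demand price is (258 - 36)/2 = 111 and the supply price is (12 + 36)/8 = 6.
Deadweight loss = ½ · (111 - 6) · (204 - 36) = ½ · 105 · 168 = 8820.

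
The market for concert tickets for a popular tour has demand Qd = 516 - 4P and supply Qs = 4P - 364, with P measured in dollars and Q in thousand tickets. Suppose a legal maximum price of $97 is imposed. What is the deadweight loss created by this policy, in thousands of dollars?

Setting quantity demanded equal to quantity supplied, 516 - 4P = 4P - 364, gives P* = 110 and Q* = 76.
The ceiling of 97 is below the equilibrium price 110, so it binds.
At P = 97: Qd = 516 - 4·97 = 128 and Qs = 4·97 - 364 = 24.
Quantity traded falls to 24. At Q = 24 the demand price is (516 - 24)/4 = 123 and the supply price is (364 + 24)/4 = 97.
Deadweight loss = ½ · (123 - 97) · (76 - 24) = ½ · 26 · 52 = 676.

676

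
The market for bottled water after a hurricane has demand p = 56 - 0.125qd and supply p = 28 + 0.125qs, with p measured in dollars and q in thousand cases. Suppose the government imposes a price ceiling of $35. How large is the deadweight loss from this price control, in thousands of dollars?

392

Rearranging demand gives qd = 448 - 8p; rearranging supply gives qs = 8p - 224. Setting quantity demanded equal to quantity supplied, 448 - 8p = 8p - 224, gives p* = 42 and q* = 112.
Since 35 < 42, the ceiling is binding.
At p = 35: qd = 448 - 8·35 = 168 and qs = 8·35 - 224 = 56.
Quantity traded falls to 56. At q = 56 the demand price is (448 - 56)/8 = 49 and the supply price is (224 + 56)/8 = 35.
Deadweight loss = ½ · (49 - 35) · (112 - 56) = ½ · 14 · 56 = 392.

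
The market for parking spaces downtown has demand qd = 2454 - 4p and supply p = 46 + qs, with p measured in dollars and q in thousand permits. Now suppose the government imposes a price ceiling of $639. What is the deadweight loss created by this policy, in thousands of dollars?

Rearranging supply gives qs = p - 46. Setting quantity demanded equal to quantity supplied, 2454 - 4p = p - 46, gives p* = 500 and q* = 454.
The ceiling of 639 is above the equilibrium price 500, so it is not binding; the market clears at p* = 500, q* = 454.
Since the control does not bind, no trades are prevented and deadweight loss is zero.

0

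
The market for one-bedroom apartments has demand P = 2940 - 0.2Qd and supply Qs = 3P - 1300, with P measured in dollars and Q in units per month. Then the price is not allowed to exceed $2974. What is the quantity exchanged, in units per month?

Rearranging demand gives Qd = 14700 - 5P. Equilibrium: 14700 - 5P = 3P - 1300, so 16000 = 8P and P* = 2000, Q* = 4700.
The ceiling of 2974 is above the equilibrium price 2000, so it is not binding; the market clears at P* = 2000, Q* = 4700.

4700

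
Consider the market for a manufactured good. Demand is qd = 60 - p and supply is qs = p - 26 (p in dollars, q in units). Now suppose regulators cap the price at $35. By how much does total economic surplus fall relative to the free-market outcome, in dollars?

Setting quantity demanded equal to quantity supplied, 60 - p = p - 26, gives p* = 43 and q* = 17.
Because the ceiling (35) lies below the market-clearing price, it is binding.
At p = 35: qd = 60 - 35 = 25 and qs = 35 - 26 = 9.
Quantity traded falls to 9. At q = 9 the demand price is 60 - 9 = 51 and the supply price is 26 + 9 = 35.
Deadweight loss = ½ · (51 - 35) · (17 - 9) = ½ · 16 · 8 = 64.

64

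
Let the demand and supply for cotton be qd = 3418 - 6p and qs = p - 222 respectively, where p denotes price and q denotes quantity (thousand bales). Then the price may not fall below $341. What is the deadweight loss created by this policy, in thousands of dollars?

Without the control the market clears where 3418 - 6p = p - 222, i.e. p* = 520 and q* = 298.
The floor of 341 is below the equilibrium price 520, so it is not binding; the market clears at p* = 520, q* = 298.
Since the control does not bind, no trades are prevented and deadweight loss is zero.

0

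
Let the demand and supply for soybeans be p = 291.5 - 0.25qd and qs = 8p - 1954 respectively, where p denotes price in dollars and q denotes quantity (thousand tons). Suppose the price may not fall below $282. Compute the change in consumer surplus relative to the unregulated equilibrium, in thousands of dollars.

Rearranging demand gives qd = 1166 - 4p. Equilibrium: 1166 - 4p = 8p - 1954, so 3120 = 12p and p* = 260, q* = 126.
Because the floor (282) lies above the market-clearing price, it is binding.
At p = 282: qd = 1166 - 4·282 = 38 and qs = 8·282 - 1954 = 302.
Consumer surplus without the control is ½ · (291.5 - 260) · 126 = 1984.5.
With the floor, consumers buy 38 units at 282, so CS = ½ · (291.5 - 282) · 38 = 180.5.
Change in consumer surplus = 180.5 - 1984.5 = -1804.

-1804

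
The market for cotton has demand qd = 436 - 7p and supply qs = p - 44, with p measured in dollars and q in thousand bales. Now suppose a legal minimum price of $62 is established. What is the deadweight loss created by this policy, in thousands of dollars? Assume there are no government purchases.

112

Setting quantity demanded equal to quantity supplied, 436 - 7p = p - 44, gives p* = 60 and q* = 16.
Since 62 > 60, the floor is binding.
At p = 62: qd = 436 - 7·62 = 2 and qs = 62 - 44 = 18.
Quantity traded falls to 2. At q = 2 the demand price is (436 - 2)/7 = 62 and the supply price is 44 + 2 = 46.
Deadweight loss = ½ · (62 - 46) · (16 - 2) = ½ · 16 · 14 = 112.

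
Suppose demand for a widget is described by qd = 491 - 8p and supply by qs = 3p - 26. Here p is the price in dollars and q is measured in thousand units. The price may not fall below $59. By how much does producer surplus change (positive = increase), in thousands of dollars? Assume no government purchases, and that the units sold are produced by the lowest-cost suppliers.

-1308

In a free market, 491 - 8p = 3p - 26 gives the equilibrium p* = 47, q* = 115.
Since 59 > 47, the floor is binding.
At p = 59: qd = 491 - 8·59 = 19 and qs = 3·59 - 26 = 151.
Producer surplus without the control is ½ · (47 - 26/3) · 115 = 13225/6.
With the floor, 19 units are sold at 59. The supply price at q = 19 is 15, so PS = ½ · [(59 - 26/3) + (59 - 15)] · 19 = 5377/6.
Change in producer surplus = 5377/6 - 13225/6 = -1308.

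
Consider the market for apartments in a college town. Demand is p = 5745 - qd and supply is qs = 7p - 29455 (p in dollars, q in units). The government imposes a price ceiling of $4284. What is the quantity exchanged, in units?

533

Rearranging demand gives qd = 5745 - p. In a free market, 5745 - p = 7p - 29455 gives the equilibrium p* = 4400, q* = 1345.
Since 4284 < 4400, the ceiling is binding.
At p = 4284: qd = 5745 - 4284 = 1461 and qs = 7·4284 - 29455 = 533.
The quantity actually transacted is the short side, supply: 533.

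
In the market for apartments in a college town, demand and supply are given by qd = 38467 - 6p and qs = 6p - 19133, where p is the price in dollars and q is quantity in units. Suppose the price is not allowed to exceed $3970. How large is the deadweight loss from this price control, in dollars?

Equilibrium: 38467 - 6p = 6p - 19133, so 57600 = 12p and p* = 4800, q* = 9667.
Because the ceiling (3970) lies below the market-clearing price, it is binding.
At p = 3970: qd = 38467 - 6·3970 = 14647 and qs = 6·3970 - 19133 = 4687.
Quantity traded falls to 4687. At q = 4687 the demand price is (38467 - 4687)/6 = 5630 and the supply price is (19133 + 4687)/6 = 3970.
Deadweight loss = ½ · (5630 - 3970) · (9667 - 4687) = ½ · 1660 · 4980 = 4133400.

4133400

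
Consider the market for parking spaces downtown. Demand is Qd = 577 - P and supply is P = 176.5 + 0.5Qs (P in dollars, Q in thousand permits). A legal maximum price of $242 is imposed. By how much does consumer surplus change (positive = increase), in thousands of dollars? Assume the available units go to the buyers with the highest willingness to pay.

Rearranging supply gives Qs = 2P - 353. Without the control the market clears where 577 - P = 2P - 353, i.e. P* = 310 and Q* = 267.
Because the ceiling (242) lies below the market-clearing price, it is binding.
At P = 242: Qd = 577 - 242 = 335 and Qs = 2·242 - 353 = 131.
Consumer surplus without the control is ½ · (577 - 310) · 267 = 35644.5.
With the ceiling, 131 units are sold at 242 (assume they go to the highest-value buyers). The demand price at Q = 131 is 446, so CS = ½ · [(577 - 242) + (446 - 242)] · 131 = 35304.5.
Change in consumer surplus = 35304.5 - 35644.5 = -340.

-340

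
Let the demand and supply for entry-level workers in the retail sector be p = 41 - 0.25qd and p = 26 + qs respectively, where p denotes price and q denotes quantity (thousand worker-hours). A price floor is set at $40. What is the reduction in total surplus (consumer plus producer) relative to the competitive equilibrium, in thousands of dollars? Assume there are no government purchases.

Rearranging demand gives qd = 164 - 4p; rearranging supply gives qs = p - 26. Setting quantity demanded equal to quantity supplied, 164 - 4p = p - 26, gives p* = 38 and q* = 12.
The floor of 40 is above the equilibrium price 38, so it binds.
At p = 40: qd = 164 - 4·40 = 4 and qs = 40 - 26 = 14.
Quantity traded falls to 4. At q = 4 the demand price is (164 - 4)/4 = 40 and the supply price is 26 + 4 = 30.
Deadweight loss = ½ · (40 - 30) · (12 - 4) = ½ · 10 · 8 = 40.

40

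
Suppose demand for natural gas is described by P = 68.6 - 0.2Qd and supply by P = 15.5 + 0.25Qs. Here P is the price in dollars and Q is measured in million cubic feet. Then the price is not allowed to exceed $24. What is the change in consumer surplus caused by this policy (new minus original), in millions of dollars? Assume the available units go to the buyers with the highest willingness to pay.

8.4

Rearranging demand gives Qd = 343 - 5P; rearranging supply gives Qs = 4P - 62. Equilibrium: 343 - 5P = 4P - 62, so 405 = 9P and P* = 45, Q* = 118.
The ceiling of 24 is below the equilibrium price 45, so it binds.
At P = 24: Qd = 343 - 5·24 = 223 and Qs = 4·24 - 62 = 34.
Consumer surplus without the control is ½ · (68.6 - 45) · 118 = 1392.4.
With the ceiling, 34 units are sold at 24 (assume they go to the highest-value buyers). The demand price at Q = 34 is 61.8, so CS = ½ · [(68.6 - 24) + (61.8 - 24)] · 34 = 1400.8.
Change in consumer surplus = 1400.8 - 1392.4 = 8.4.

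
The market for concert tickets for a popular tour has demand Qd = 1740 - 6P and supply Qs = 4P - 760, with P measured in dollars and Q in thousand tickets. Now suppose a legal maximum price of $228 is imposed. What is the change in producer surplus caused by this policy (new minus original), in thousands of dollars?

Equilibrium: 1740 - 6P = 4P - 760, so 2500 = 10P and P* = 250, Q* = 240.
The ceiling of 228 is below the equilibrium price 250, so it binds.
At P = 228: Qd = 1740 - 6·228 = 372 and Qs = 4·228 - 760 = 152.
Producer surplus without the control is ½ · (250 - 190) · 240 = 7200.
With the ceiling, producers sell 152 units at 228, so PS = ½ · (228 - 190) · 152 = 2888.
Change in producer surplus = 2888 - 7200 = -4312.

-4312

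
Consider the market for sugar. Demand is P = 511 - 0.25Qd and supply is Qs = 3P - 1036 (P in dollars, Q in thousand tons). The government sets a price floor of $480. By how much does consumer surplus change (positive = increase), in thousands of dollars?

Rearranging demand gives Qd = 2044 - 4P. Without the control the market clears where 2044 - 4P = 3P - 1036, i.e. P* = 440 and Q* = 284.
Since 480 > 440, the floor is binding.
At P = 480: Qd = 2044 - 4·480 = 124 and Qs = 3·480 - 1036 = 404.
Consumer surplus without the control is ½ · (511 - 440) · 284 = 10082.
With the floor, consumers buy 124 units at 480, so CS = ½ · (511 - 480) · 124 = 1922.
Change in consumer surplus = 1922 - 10082 = -8160.

-8160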